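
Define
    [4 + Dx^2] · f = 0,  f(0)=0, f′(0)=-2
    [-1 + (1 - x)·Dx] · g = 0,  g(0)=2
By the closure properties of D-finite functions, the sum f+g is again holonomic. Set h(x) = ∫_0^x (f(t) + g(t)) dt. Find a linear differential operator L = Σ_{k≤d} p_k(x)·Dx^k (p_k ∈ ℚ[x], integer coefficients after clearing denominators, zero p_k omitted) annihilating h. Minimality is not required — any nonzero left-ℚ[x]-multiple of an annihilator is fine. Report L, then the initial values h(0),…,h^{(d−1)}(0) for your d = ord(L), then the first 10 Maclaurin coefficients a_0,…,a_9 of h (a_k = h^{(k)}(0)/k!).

L = (-20 + 16·x - 8·x^2)·Dx + (12 - 28·x + 24·x^2 - 8·x^3)·Dx^2 + (-5 + 4·x - 2·x^2)·Dx^3 + (3 - 7·x + 6·x^2 - 2·x^3)·Dx^4  (order 4).
h: a_k = 0, 2, 0, 2/3, 5/6, 2/5, 13/45, 2/7, 319/1260, 2/9, …
ICs: h(0) = 0, h′(0) = 2, h′′(0) = 0, h′′′(0) = 4.

f: a_k = 0, -2, 0, 4/3, 0, -4/15, 0, 8/315, 0, -4/2835, …
g: a_k = 2, 2, 2, 2, 2, 2, 2, 2, 2, 2, …
f+g: L₀ = lclm(L_f,L_g), ord ≤ 2+1.
∫: right-multiply L₀ by Dx.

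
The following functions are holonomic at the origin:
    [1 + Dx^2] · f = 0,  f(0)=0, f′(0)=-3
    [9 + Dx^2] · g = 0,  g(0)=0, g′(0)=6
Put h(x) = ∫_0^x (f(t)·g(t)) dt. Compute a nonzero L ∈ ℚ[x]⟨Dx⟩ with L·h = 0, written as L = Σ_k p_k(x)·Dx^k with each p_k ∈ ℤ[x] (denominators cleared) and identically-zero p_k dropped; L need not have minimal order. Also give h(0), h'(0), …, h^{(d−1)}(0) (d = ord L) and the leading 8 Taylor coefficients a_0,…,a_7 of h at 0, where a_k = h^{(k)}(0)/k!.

L = 64·Dx + 20·Dx^3 + Dx^5  (order 5).
h: a_k = 0, 0, 0, -6, 0, 6, 0, -12/5, …
ICs: h(0) = 0, h′(0) = 0, h′′(0) = 0, h′′′(0) = -36, h′′′′(0) = 0.

f: a_k = 0, -3, 0, 1/2, 0, -1/40, 0, 1/1680, …
g: a_k = 0, 6, 0, -9, 0, 81/20, 0, -243/280, …
Sym-product of L_f,L_g gives L₀ (≤ ord 4).
∫: right-multiply L₀ by Dx.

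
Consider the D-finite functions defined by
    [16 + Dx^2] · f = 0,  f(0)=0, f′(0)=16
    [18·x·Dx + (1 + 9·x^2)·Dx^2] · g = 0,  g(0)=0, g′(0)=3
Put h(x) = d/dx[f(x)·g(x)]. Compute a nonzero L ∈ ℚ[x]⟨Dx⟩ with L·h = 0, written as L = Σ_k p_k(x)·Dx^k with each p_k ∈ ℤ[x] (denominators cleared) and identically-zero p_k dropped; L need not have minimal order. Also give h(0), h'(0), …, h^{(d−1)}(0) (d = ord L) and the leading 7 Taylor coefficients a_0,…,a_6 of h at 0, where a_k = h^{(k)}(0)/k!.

L = (524992 + 14103936·x^2 + 183342528·x^4 + 608394240·x^6 + 1431032832·x^8 + 3627970560·x^10 + 8707129344·x^12) + (314208·x + 11036736·x^3 + 108591840·x^5 + 419904000·x^7 + 1209323520·x^9 + 2176782336·x^11)·Dx + (38012 + 1098792·x^2 + 14837580·x^4 + 64186992·x^6 + 209112192·x^8 + 589545216·x^10 + 1088391168·x^12)·Dx^2 + (19638·x + 689796·x^3 + 6786990·x^5 + 26244000·x^7 + 75582720·x^9 + 136048896·x^11)·Dx^3 + (325 + 13581·x^2 + 211167·x^4 + 1635147·x^6 + 7479540·x^8 + 22674816·x^10 + 34012224·x^12)·Dx^4  (order 4).
h: a_k = 0, 96, 0, -1088, 0, 7584, 0, …
ICs: h(0) = 0, h′(0) = 96, h′′(0) = 0, h′′′(0) = -6528.

f: a_k = 0, 16, 0, -128/3, 0, 512/15, 0, …
g: a_k = 0, 3, 0, -9, 0, 243/5, 0, …
L₀ := L_f ⊗_s L_g (sym. prod.), ord ≤ 4.
h=h₀': d/dx-closure on L₀ ⇒ L.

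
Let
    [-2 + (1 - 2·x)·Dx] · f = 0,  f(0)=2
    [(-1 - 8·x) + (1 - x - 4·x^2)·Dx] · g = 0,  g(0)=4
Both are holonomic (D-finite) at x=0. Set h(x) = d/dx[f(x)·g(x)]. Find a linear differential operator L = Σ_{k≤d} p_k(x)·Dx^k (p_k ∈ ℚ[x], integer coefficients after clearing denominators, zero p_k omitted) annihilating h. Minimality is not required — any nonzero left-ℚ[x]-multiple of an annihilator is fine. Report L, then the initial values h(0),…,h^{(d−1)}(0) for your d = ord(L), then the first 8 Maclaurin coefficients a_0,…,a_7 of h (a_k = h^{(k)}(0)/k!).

f: a_k = 2, 4, 8, 16, 32, 64, 128, 256, …
g: a_k = 4, 4, 20, 36, 116, 260, 724, 1764, …
L₀ := L_f ⊗_s L_g (sym. prod.), ord ≤ 1.
Derive L from L₀ (diff closure).
L = (22 - 12·x - 120·x^2 - 256·x^3 + 768·x^4) + (-3 + 5·x + 42·x^2 - 88·x^3 - 80·x^4 + 192·x^5)·Dx  (order 1).
h: a_k = 24, 176, 744, 2912, 9880, 32400, 100296, 303808, …
ICs: h(0) = 24.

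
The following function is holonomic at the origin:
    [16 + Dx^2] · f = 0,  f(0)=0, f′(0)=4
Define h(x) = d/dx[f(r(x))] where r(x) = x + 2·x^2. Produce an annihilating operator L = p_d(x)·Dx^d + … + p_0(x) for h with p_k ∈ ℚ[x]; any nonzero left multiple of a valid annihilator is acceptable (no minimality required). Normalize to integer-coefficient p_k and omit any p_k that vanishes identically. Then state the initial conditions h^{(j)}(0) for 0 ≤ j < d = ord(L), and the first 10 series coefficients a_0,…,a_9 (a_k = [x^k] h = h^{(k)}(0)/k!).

f: a_k = 0, 4, 0, -32/3, 0, 128/15, 0, -1024/315, 0, 2048/2835, …
Change of var in L_f (x↦r) gives L₀.
h=h₀': d/dx-closure on L₀ ⇒ L.
L = (64 + 256·x + 1536·x^2 + 4096·x^3 + 4096·x^4) + (-12 - 48·x)·Dx + (1 + 8·x + 16·x^2)·Dx^2  (order 2).
h: a_k = 4, 16, -32, -256, -1792/3, 0, 106496/45, 229376/45, 1163264/315, -131072/21, …
ICs: h(0) = 4, h′(0) = 16.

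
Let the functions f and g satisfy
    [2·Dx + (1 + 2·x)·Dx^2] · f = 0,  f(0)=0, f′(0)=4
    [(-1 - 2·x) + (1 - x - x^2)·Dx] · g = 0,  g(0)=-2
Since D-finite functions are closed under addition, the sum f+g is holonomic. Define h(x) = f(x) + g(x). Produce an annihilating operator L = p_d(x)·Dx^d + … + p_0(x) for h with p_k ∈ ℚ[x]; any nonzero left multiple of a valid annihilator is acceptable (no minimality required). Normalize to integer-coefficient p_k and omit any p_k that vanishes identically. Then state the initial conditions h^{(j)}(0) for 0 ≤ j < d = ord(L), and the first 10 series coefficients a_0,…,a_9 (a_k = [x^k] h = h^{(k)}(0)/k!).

L = (-34 - 92·x - 116·x^2 - 48·x^3 - 24·x^4)·Dx + (-5 - 60·x - 170·x^2 - 180·x^3 - 100·x^4 - 40·x^5)·Dx^2 + (3 + 11·x + 5·x^2 - 20·x^3 - 30·x^4 - 24·x^5 - 8·x^6)·Dx^3  (order 3).
h: a_k = -2, 2, -8, -2/3, -18, -16/5, -142/3, -38/7, -132, 34/9, …
ICs: h(0) = -2, h′(0) = 2, h′′(0) = -16.

f: a_k = 0, 4, -4, 16/3, -8, 64/5, -64/3, 256/7, -64, 1024/9, …
g: a_k = -2, -2, -4, -6, -10, -16, -26, -42, -68, -110, …
h₀=f+g: left-lcm gives L₀, ord ≤ 3.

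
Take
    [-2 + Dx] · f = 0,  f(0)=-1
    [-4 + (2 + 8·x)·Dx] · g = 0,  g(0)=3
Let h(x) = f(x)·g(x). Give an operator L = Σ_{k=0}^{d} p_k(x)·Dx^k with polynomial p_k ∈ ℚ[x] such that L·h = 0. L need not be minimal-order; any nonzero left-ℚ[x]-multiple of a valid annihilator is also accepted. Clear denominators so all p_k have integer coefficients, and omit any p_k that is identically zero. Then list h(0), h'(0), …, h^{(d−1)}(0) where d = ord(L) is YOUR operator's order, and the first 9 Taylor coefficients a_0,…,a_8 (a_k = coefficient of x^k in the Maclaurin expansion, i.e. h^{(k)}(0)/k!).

L = (-4 - 8·x) + (1 + 4·x)·Dx  (order 1).
h: a_k = -3, -12, -12, -16, 8, -224/5, 1952/15, -44416/105, 146912/105, …
ICs: h(0) = -3.

f: a_k = -1, -2, -2, -4/3, -2/3, -4/15, -4/45, -8/315, -2/315, …
g: a_k = 3, 6, -6, 12, -30, 84, -252, 792, -2574, …
Product ⇒ symmetric product L₀, ord ≤ 1.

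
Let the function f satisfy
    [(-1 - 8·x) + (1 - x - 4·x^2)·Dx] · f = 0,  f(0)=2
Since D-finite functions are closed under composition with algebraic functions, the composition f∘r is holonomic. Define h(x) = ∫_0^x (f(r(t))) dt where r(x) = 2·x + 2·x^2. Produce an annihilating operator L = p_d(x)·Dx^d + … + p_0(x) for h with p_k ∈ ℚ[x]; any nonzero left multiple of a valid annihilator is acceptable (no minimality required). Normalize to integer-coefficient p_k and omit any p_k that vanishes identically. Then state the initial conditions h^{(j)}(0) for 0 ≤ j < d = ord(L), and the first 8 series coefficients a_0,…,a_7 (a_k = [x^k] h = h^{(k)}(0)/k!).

f: a_k = 2, 2, 10, 18, 58, 130, 362, 882, …
L₀ from L_f via x↦r, Dx↦r'^{-1}Dx.
h=∫h₀ ⇒ L = L₀·Dx.
L = (2 + 36·x + 96·x^2 + 64·x^3)·Dx + (-1 + 2·x + 18·x^2 + 32·x^3 + 16·x^4)·Dx^2  (order 2).
h: a_k = 0, 2, 2, 44/3, 56, 280, 1384, 49680/7, …
ICs: h(0) = 0, h′(0) = 2.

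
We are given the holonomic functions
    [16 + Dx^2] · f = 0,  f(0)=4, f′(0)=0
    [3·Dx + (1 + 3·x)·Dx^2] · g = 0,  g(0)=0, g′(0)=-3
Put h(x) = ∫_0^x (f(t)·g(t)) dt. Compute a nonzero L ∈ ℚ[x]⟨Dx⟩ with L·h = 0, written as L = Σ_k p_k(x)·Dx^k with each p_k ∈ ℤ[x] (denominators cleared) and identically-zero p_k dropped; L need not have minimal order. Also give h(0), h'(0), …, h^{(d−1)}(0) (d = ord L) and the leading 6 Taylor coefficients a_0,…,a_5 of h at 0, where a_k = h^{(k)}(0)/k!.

L = (2272 + 127488·x + 781056·x^2 + 1769472·x^3 + 1327104·x^4)·Dx + (4416 + 50112·x + 165888·x^2 + 165888·x^3)·Dx^2 + (1022 + 19392·x + 102816·x^2 + 221184·x^3 + 165888·x^4)·Dx^3 + (276 + 3132·x + 10368·x^2 + 10368·x^3)·Dx^4 + (55 + 714·x + 3375·x^2 + 6912·x^3 + 5184·x^4)·Dx^5  (order 5).
h: a_k = 0, 0, -6, 6, 15, -63/5, …
ICs: h(0) = 0, h′(0) = 0, h′′(0) = -12, h′′′(0) = 36, h′′′′(0) = 360.

f: a_k = 4, 0, -32, 0, 128/3, 0, …
g: a_k = 0, -3, 9/2, -9, 81/4, -243/5, …
h₀=f·g: eliminate ⇒ L₀, order ≤ 2·2.
h=∫h₀ ⇒ L = L₀·Dx.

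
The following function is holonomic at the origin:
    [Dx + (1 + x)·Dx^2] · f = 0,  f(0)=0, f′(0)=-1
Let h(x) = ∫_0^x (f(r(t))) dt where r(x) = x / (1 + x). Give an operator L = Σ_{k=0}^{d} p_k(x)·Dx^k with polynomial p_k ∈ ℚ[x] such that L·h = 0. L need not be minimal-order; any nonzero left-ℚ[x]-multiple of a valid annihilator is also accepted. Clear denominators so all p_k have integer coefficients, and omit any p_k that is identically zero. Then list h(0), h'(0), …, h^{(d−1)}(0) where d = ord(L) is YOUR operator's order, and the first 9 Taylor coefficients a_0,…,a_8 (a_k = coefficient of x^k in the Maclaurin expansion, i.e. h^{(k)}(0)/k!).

L = (3 + 4·x)·Dx^2 + (1 + 3·x + 2·x^2)·Dx^3  (order 3).
h: a_k = 0, 0, -1/2, 1/2, -7/12, 3/4, -31/30, 3/2, -127/56, …
ICs: h(0) = 0, h′(0) = 0, h′′(0) = -1.

f: a_k = 0, -1, 1/2, -1/3, 1/4, -1/5, 1/6, -1/7, 1/8, …
Substitute x→r, Dx→(1/r')Dx; clear ⇒ L₀.
∫: right-multiply L₀ by Dx.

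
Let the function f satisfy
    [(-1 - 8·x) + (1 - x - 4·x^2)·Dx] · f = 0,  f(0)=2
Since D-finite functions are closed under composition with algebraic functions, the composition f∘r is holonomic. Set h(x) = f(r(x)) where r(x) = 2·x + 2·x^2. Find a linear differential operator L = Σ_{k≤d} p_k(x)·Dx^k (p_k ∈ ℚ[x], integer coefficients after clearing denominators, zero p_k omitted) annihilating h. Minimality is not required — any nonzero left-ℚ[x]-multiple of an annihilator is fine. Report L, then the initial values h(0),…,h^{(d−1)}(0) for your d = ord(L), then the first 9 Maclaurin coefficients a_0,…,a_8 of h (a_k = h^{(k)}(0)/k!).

L = (2 + 36·x + 96·x^2 + 64·x^3) + (-1 + 2·x + 18·x^2 + 32·x^3 + 16·x^4)·Dx  (order 1).
h: a_k = 2, 4, 44, 224, 1400, 8304, 49680, 297216, 1776800, …
ICs: h(0) = 2.

f: a_k = 2, 2, 10, 18, 58, 130, 362, 882, 2330, …
h₀=f(r): pull back L_f along r ⇒ L₀.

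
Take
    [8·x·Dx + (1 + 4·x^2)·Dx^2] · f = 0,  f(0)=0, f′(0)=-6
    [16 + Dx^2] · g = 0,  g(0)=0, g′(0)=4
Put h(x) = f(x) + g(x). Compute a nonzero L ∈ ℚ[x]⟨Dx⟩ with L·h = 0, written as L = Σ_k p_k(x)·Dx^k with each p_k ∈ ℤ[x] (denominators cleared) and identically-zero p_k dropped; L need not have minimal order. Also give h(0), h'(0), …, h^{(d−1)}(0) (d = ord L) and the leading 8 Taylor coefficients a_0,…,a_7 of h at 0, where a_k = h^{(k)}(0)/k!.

f: a_k = 0, -6, 0, 8, 0, -96/5, 0, 384/7, …
g: a_k = 0, 4, 0, -32/3, 0, 128/15, 0, -1024/315, …
Sum ⇒ L₀ = lclm(L_f,L_g) in ℚ(x)⟨Dx⟩.
L = (-512·x + 5120·x^3 + 4096·x^5)·Dx + (16 + 512·x^2 + 2304·x^4 + 2048·x^6)·Dx^2 + (-32·x + 320·x^3 + 256·x^5)·Dx^3 + (1 + 32·x^2 + 144·x^4 + 128·x^6)·Dx^4  (order 4).
h: a_k = 0, -2, 0, -8/3, 0, -32/3, 0, 16256/315, …
ICs: h(0) = 0, h′(0) = -2, h′′(0) = 0, h′′′(0) = -16.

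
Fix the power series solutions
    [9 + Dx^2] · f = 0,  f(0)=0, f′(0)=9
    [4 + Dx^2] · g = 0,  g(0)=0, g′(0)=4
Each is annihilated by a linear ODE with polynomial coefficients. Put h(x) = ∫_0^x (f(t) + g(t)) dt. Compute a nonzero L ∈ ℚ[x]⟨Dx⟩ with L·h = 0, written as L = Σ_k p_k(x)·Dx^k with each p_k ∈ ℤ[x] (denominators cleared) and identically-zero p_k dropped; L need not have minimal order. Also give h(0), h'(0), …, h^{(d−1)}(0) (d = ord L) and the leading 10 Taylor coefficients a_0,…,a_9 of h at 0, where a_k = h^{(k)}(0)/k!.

L = 36·Dx + 13·Dx^3 + Dx^5  (order 5).
h: a_k = 0, 0, 13/2, 0, -97/24, 0, 793/720, 0, -6817/40320, 0, …
ICs: h(0) = 0, h′(0) = 0, h′′(0) = 13, h′′′(0) = 0, h′′′′(0) = -97.

f: a_k = 0, 9, 0, -27/2, 0, 243/40, 0, -729/560, 0, 729/4480, …
g: a_k = 0, 4, 0, -8/3, 0, 8/15, 0, -16/315, 0, 8/2835, …
Weyl lclm of L_f,L_g ⇒ L₀ (ord ≤ 4).
Integrate: L := L₀·Dx.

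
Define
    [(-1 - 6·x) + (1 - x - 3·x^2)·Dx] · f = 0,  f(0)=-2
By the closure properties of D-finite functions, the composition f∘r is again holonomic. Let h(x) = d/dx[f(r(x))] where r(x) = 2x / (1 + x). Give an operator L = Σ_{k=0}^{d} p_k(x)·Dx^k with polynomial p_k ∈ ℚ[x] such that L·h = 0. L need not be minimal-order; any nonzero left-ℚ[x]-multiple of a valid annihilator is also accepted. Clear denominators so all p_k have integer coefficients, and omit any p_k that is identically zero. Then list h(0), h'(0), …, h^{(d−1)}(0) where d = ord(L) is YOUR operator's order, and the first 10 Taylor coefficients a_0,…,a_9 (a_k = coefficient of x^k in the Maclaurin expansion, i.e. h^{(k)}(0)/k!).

L = (14 + 78·x + 546·x^2 + 338·x^3) + (-1 - 14·x + 182·x^3 + 169·x^4)·Dx  (order 1).
h: a_k = -4, -56, -156, -1456, -3380, -28392, -61516, -492128, -1028196, -7997080, …
ICs: h(0) = -4.

f: a_k = -2, -2, -8, -14, -38, -80, -194, -434, -1016, -2318, …
Substitute x→r, Dx→(1/r')Dx; clear ⇒ L₀.
h=h₀': d/dx-closure on L₀ ⇒ L.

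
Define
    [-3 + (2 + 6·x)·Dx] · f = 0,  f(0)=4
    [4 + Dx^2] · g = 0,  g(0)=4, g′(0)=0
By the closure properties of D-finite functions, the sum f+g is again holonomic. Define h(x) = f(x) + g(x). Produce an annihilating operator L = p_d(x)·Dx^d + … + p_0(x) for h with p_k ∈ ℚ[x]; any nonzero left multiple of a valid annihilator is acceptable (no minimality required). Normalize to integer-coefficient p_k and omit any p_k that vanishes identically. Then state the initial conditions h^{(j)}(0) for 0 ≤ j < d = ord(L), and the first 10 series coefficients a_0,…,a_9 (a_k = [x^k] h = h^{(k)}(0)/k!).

f: a_k = 4, 6, -9/2, 27/4, -405/32, 1701/64, -15309/256, 72171/512, -2814669/8192, 14073345/16384, …
g: a_k = 4, 0, -8, 0, 8/3, 0, -16/45, 0, 8/315, 0, …
h₀=f+g: left-lcm gives L₀, ord ≤ 3.
L = (-516 - 1152·x - 1728·x^2) + (56 + 936·x + 3456·x^2 + 3456·x^3)·Dx + (-129 - 288·x - 432·x^2)·Dx^2 + (14 + 234·x + 864·x^2 + 864·x^3)·Dx^3  (order 3).
h: a_k = 8, 6, -25/2, 27/4, -959/96, 1701/64, -693001/11520, 72171/512, -886555199/2580480, 14073345/16384, …
ICs: h(0) = 8, h′(0) = 6, h′′(0) = -25.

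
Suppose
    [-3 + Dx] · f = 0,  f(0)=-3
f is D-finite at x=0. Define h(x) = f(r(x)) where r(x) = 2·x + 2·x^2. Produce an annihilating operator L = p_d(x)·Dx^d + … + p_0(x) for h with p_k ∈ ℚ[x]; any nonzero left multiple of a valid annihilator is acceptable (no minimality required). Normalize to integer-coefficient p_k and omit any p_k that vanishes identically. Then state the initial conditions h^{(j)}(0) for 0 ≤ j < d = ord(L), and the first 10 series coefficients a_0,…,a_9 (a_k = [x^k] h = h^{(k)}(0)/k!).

L = (-6 - 12·x) + Dx  (order 1).
h: a_k = -3, -18, -72, -216, -540, -5832/5, -11232/5, -137376/35, -220968/35, -66096/7, …
ICs: h(0) = -3.

f: a_k = -3, -9, -27/2, -27/2, -81/8, -243/40, -243/80, -729/560, -2187/4480, -729/4480, …
Substitute x→r, Dx→(1/r')Dx; clear ⇒ L₀.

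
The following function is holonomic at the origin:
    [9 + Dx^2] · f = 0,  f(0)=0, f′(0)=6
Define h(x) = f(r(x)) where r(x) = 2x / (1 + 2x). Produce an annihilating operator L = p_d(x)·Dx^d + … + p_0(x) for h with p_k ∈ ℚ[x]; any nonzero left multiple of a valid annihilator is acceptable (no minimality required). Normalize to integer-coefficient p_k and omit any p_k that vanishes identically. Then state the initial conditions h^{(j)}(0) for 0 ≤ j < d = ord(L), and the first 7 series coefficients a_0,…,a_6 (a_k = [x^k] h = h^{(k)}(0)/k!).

f: a_k = 0, 6, 0, -9, 0, 81/20, 0, …
h₀=f(r): pull back L_f along r ⇒ L₀.
L = 36 + (4 + 24·x + 48·x^2 + 32·x^3)·Dx + (1 + 8·x + 24·x^2 + 32·x^3 + 16·x^4)·Dx^2  (order 2).
h: a_k = 0, 12, -24, -24, 336, -7032/5, 4080, …
ICs: h(0) = 0, h′(0) = 12.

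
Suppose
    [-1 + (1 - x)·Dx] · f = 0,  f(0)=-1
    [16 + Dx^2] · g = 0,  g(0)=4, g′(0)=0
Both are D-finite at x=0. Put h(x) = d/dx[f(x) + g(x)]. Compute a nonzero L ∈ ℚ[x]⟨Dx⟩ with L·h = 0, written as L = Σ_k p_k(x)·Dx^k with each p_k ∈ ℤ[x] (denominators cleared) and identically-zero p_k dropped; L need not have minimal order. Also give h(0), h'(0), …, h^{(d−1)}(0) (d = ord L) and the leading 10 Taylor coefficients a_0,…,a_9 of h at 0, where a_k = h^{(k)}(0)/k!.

L = (448 - 512·x + 256·x^2) + (-176 + 432·x - 384·x^2 + 128·x^3)·Dx + (28 - 32·x + 16·x^2)·Dx^2 + (-11 + 27·x - 24·x^2 + 8·x^3)·Dx^3  (order 3).
h: a_k = -1, -66, -3, 500/3, -5, -2138/15, -7, 13864/315, -9, -61118/2835, …
ICs: h(0) = -1, h′(0) = -66, h′′(0) = -6.

f: a_k = -1, -1, -1, -1, -1, -1, -1, -1, -1, -1, …
g: a_k = 4, 0, -32, 0, 128/3, 0, -1024/45, 0, 2048/315, 0, …
L₀ := lclm(L_f,L_g); ord L₀ ≤ 1+2.
h₀' ⇒ L via d/dx closure of L₀.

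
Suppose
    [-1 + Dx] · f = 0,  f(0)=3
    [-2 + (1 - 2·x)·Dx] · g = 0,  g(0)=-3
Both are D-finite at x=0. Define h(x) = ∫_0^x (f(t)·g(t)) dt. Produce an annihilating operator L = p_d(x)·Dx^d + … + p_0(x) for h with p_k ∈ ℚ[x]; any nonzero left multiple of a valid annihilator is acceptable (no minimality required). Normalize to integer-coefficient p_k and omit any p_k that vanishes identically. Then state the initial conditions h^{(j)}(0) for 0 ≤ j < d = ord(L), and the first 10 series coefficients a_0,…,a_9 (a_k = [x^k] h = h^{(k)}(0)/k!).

f: a_k = 3, 3, 3/2, 1/2, 1/8, 1/40, 1/240, 1/1680, 1/13440, 1/120960, …
g: a_k = -3, -6, -12, -24, -48, -96, -192, -384, -768, -1536, …
L₀ := L_f ⊗_s L_g (sym. prod.), ord ≤ 1.
∫: right-multiply L₀ by Dx.
L = (3 - 2·x)·Dx + (-1 + 2·x)·Dx^2  (order 2).
h: a_k = 0, -9, -27/2, -39/2, -237/8, -1899/40, -6331/80, -75973/560, -1063623/4480, -17017969/40320, …
ICs: h(0) = 0, h′(0) = -9.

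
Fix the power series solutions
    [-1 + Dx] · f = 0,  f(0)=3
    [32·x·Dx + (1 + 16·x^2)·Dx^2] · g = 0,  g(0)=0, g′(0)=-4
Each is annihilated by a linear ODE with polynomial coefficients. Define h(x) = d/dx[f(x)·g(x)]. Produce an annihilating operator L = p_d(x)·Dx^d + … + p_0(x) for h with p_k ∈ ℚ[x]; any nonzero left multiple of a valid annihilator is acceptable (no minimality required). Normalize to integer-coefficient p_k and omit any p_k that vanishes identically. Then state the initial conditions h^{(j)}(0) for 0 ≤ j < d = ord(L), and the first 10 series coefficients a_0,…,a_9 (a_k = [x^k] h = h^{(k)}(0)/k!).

L = (-31 - 64·x + 1568·x^2 - 1024·x^3 + 256·x^4) + (30 + 96·x - 1600·x^2 + 1536·x^3 - 512·x^4)·Dx + (1 - 32·x + 32·x^2 - 512·x^3 + 256·x^4)·Dx^2  (order 2).
h: a_k = -12, -24, 174, 248, -5829/2, -3623, 940403/20, 1162534/21, -169134311/224, -1862268947/2160, …
ICs: h(0) = -12, h′(0) = -24.

f: a_k = 3, 3, 3/2, 1/2, 1/8, 1/40, 1/240, 1/1680, 1/13440, 1/120960, …
g: a_k = 0, -4, 0, 64/3, 0, -1024/5, 0, 16384/7, 0, -262144/9, …
L₀ := L_f ⊗_s L_g (sym. prod.), ord ≤ 2.
h₀' ⇒ L via d/dx closure of L₀.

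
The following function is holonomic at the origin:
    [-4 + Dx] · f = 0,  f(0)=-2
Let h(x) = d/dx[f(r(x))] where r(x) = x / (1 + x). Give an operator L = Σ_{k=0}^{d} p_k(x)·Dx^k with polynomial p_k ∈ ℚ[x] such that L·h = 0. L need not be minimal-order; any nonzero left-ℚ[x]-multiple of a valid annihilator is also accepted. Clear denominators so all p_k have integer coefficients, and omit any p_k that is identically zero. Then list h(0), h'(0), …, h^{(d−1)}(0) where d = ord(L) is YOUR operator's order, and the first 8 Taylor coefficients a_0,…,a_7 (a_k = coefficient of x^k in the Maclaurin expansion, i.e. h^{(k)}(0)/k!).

L = (2 - 2·x) + (-1 - 2·x - x^2)·Dx  (order 1).
h: a_k = -8, -16, 8, 32/3, -56/3, 176/15, 136/45, -5056/315, …
ICs: h(0) = -8.

f: a_k = -2, -8, -16, -64/3, -64/3, -256/15, -512/45, -2048/315, …
Substitute x→r, Dx→(1/r')Dx; clear ⇒ L₀.
Derive L from L₀ (diff closure).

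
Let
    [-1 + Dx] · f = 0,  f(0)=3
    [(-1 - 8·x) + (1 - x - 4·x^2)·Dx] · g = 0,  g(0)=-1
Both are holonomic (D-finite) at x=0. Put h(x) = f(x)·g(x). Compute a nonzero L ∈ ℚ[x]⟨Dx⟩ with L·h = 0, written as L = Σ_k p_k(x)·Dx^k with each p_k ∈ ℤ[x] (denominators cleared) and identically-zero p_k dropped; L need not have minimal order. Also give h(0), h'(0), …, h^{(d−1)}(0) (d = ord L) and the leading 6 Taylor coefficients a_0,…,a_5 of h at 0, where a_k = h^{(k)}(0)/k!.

L = (2 + 7·x - 4·x^2) + (-1 + x + 4·x^2)·Dx  (order 1).
h: a_k = -3, -6, -39/2, -44, -977/8, -5963/20, …
ICs: h(0) = -3.

f: a_k = 3, 3, 3/2, 1/2, 1/8, 1/40, …
g: a_k = -1, -1, -5, -9, -29, -65, …
Product ⇒ symmetric product L₀, ord ≤ 1.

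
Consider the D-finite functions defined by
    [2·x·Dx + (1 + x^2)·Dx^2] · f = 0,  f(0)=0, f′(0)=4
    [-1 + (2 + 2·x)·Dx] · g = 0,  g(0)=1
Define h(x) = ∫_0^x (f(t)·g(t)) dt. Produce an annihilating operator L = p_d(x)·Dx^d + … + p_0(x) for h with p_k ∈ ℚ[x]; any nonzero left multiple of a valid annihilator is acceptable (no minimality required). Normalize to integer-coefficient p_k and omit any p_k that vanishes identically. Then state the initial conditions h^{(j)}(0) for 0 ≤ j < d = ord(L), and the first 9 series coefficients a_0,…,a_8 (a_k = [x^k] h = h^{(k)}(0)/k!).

L = (3 - 4·x - x^2)·Dx + (-4 + 4·x + 12·x^2 + 4·x^3)·Dx^2 + (4 + 8·x + 8·x^2 + 8·x^3 + 4·x^4)·Dx^3  (order 3).
h: a_k = 0, 0, 2, 2/3, -11/24, -1/12, 389/2880, 409/6720, -18853/215040, …
ICs: h(0) = 0, h′(0) = 0, h′′(0) = 4.

f: a_k = 0, 4, 0, -4/3, 0, 4/5, 0, -4/7, 0, …
g: a_k = 1, 1/2, -1/8, 1/16, -5/128, 7/256, -21/1024, 33/2048, -429/32768, …
L₀ := L_f ⊗_s L_g (sym. prod.), ord ≤ 2.
h=∫₀ˣh₀: take L = L₀·Dx.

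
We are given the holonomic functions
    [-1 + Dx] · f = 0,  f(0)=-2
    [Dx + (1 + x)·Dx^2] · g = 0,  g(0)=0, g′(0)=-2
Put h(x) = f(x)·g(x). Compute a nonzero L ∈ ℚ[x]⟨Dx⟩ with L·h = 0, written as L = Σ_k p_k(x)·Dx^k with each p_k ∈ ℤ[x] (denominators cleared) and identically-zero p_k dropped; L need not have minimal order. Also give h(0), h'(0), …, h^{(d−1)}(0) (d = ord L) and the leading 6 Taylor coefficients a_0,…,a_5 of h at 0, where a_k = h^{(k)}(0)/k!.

f: a_k = -2, -2, -1, -1/3, -1/12, -1/60, …
g: a_k = 0, -2, 1, -2/3, 1/2, -2/5, …
Product ⇒ symmetric product L₀, ord ≤ 2.
L = x + (-1 - 2·x)·Dx + (1 + x)·Dx^2  (order 2).
h: a_k = 0, 4, 2, 4/3, 0, 3/10, …
ICs: h(0) = 0, h′(0) = 4.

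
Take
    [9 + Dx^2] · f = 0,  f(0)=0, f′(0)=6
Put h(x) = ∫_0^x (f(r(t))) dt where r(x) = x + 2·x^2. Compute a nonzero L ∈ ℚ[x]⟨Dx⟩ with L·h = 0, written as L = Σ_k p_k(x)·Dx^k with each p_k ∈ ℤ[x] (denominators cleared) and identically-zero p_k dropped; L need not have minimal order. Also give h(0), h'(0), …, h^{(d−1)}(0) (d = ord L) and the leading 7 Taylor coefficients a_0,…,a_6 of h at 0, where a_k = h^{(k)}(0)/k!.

L = (9 + 108·x + 432·x^2 + 576·x^3)·Dx - 4·Dx^2 + (1 + 4·x)·Dx^3  (order 3).
h: a_k = 0, 0, 3, 4, -9/4, -54/5, -693/40, …
ICs: h(0) = 0, h′(0) = 0, h′′(0) = 6.

f: a_k = 0, 6, 0, -9, 0, 81/20, 0, …
Change of var in L_f (x↦r) gives L₀.
∫: right-multiply L₀ by Dx.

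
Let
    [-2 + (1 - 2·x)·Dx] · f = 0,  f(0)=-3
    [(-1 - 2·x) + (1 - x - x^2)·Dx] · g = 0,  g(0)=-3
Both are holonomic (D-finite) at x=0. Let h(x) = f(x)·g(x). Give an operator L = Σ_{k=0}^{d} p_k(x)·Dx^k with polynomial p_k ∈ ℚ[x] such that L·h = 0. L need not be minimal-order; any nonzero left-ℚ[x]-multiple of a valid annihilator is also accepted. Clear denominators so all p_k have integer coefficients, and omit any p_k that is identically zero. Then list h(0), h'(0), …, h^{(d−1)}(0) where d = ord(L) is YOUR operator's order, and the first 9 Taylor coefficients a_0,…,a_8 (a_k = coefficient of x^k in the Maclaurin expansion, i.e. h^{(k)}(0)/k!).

L = (-3 + 2·x + 6·x^2) + (1 - 3·x + x^2 + 2·x^3)·Dx  (order 1).
h: a_k = 9, 27, 72, 171, 387, 846, 1809, 3807, 7920, …
ICs: h(0) = 9.

f: a_k = -3, -6, -12, -24, -48, -96, -192, -384, -768, …
g: a_k = -3, -3, -6, -9, -15, -24, -39, -63, -102, …
f·g: L₀ = L_f ⊗_s L_g, ord ≤ 1·1.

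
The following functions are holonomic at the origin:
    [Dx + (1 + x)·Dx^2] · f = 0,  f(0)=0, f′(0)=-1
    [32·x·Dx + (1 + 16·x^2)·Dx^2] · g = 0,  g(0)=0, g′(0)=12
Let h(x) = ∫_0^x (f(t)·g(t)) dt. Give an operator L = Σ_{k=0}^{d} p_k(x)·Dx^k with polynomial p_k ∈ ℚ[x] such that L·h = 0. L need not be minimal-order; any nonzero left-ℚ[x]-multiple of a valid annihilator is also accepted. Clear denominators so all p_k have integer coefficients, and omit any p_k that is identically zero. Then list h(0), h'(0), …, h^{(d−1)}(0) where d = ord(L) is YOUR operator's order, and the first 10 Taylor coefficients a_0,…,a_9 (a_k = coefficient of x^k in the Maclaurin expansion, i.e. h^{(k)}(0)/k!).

L = (4224 + 8384·x + 204800·x^2 + 531456·x^3 + 491520·x^4 + 212992·x^5 + 262144·x^7)·Dx^2 + (4098 + 28864·x + 258368·x^2 + 1045504·x^3 + 1798144·x^4 + 1523712·x^5 + 573440·x^6 + 786432·x^7 + 917504·x^8)·Dx^3 + (132 + 8644·x + 37632·x^2 + 196032·x^3 + 614400·x^4 + 955392·x^5 + 786432·x^6 + 540672·x^7 + 786432·x^8 + 524288·x^9)·Dx^4 + (65 + 258·x + 2497·x^2 + 8576·x^3 + 30336·x^4 + 76800·x^5 + 118272·x^6 + 98304·x^7 + 98304·x^8 + 131072·x^9 + 65536·x^10)·Dx^5  (order 5).
h: a_k = 0, 0, 0, -4, 3/2, 12, -29/6, -1276/15, 733/20, 2276/3, …
ICs: h(0) = 0, h′(0) = 0, h′′(0) = 0, h′′′(0) = -24, h′′′′(0) = 36.

f: a_k = 0, -1, 1/2, -1/3, 1/4, -1/5, 1/6, -1/7, 1/8, -1/9, …
g: a_k = 0, 12, 0, -64, 0, 3072/5, 0, -49152/7, 0, 262144/3, …
Product ⇒ symmetric product L₀, ord ≤ 4.
h=∫h₀ ⇒ L = L₀·Dx.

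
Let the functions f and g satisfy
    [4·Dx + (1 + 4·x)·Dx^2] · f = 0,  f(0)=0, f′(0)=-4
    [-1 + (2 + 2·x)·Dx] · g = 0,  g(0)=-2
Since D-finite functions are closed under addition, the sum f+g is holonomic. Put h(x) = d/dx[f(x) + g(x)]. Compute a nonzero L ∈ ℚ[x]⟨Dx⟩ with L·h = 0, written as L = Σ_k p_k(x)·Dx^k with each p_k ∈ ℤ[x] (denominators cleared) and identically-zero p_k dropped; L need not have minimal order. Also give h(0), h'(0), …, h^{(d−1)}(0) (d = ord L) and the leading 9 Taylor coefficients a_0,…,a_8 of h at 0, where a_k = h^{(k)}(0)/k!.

L = (52 + 16·x) + (125 + 232·x + 80·x^2)·Dx + (14 + 78·x + 96·x^2 + 32·x^3)·Dx^2  (order 2).
h: a_k = -5, 33/2, -515/8, 4101/16, -131107/128, 1048639/256, -16777447/1024, 134218157/2048, -8589941027/32768, …
ICs: h(0) = -5, h′(0) = 33/2.

f: a_k = 0, -4, 8, -64/3, 64, -1024/5, 2048/3, -16384/7, 8192, …
g: a_k = -2, -1, 1/4, -1/8, 5/64, -7/128, 21/512, -33/1024, 429/16384, …
Sum ⇒ L₀ = lclm(L_f,L_g) in ℚ(x)⟨Dx⟩.
h=h₀': d/dx-closure on L₀ ⇒ L.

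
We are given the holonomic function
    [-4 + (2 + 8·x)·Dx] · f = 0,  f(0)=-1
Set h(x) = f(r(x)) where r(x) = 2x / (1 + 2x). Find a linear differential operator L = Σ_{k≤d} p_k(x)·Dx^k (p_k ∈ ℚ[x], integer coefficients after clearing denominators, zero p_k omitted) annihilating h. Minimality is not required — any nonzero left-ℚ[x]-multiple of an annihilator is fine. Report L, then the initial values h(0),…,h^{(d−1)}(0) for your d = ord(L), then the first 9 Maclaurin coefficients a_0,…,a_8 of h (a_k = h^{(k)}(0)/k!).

L = -4 + (1 + 12·x + 20·x^2)·Dx  (order 1).
h: a_k = -1, -4, 16, -80, 480, -3264, 24064, -187136, 1510400, …
ICs: h(0) = -1.

f: a_k = -1, -2, 2, -4, 10, -28, 84, -264, 858, …
L₀ from L_f via x↦r, Dx↦r'^{-1}Dx.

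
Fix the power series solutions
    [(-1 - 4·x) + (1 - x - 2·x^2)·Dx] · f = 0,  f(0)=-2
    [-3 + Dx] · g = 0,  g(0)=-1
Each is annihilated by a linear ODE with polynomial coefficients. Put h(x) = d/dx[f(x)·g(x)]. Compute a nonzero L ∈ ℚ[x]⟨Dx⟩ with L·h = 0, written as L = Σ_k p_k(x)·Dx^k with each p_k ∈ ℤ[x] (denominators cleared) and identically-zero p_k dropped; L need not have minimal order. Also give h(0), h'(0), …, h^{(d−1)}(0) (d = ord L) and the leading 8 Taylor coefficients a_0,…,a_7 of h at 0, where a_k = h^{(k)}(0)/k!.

f: a_k = -2, -2, -6, -10, -22, -42, -86, -170, …
g: a_k = -1, -3, -9/2, -9/2, -27/8, -81/40, -81/80, -243/560, …
Sym-product of L_f,L_g gives L₀ (≤ ord 1).
Differentiate: ansatz ord ≤ ord L₀ ⇒ L.
L = (21 + 12·x - 39·x^2 - 12·x^3 + 36·x^4) + (-4 + 3·x + 15·x^2 - 4·x^3 - 12·x^4)·Dx  (order 1).
h: a_k = 8, 42, 138, 379, 954, 45879/20, 107071/20, 3426681/280, …
ICs: h(0) = 8.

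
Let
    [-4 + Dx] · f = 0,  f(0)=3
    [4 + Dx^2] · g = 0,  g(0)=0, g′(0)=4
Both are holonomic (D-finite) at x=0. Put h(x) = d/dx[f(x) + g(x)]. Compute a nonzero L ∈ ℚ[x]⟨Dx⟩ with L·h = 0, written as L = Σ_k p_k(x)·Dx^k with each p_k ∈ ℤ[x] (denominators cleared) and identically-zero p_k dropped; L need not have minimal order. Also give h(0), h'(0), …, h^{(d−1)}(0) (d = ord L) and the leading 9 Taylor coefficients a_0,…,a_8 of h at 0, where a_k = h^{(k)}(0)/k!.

L = 16 - 4·Dx + 4·Dx^2 - Dx^3  (order 3).
h: a_k = 16, 48, 88, 128, 392/3, 512/5, 3056/45, 4096/105, 6152/315, …
ICs: h(0) = 16, h′(0) = 48, h′′(0) = 176.

f: a_k = 3, 12, 24, 32, 32, 128/5, 256/15, 1024/105, 512/105, …
g: a_k = 0, 4, 0, -8/3, 0, 8/15, 0, -16/315, 0, …
Sum ⇒ L₀ = lclm(L_f,L_g) in ℚ(x)⟨Dx⟩.
h=h₀': d/dx-closure on L₀ ⇒ L.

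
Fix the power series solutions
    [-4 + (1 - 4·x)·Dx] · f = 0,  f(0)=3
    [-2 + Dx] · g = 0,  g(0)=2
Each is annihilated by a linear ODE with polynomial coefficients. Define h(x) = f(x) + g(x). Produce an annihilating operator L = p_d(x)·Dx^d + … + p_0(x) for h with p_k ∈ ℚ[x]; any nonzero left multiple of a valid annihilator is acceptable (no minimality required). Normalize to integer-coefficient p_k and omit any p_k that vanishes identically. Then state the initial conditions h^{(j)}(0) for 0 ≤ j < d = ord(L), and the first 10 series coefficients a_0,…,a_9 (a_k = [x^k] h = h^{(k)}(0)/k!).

L = (-24 - 32·x) + (14 + 16·x - 32·x^2)·Dx + (-1 + 16·x^2)·Dx^2  (order 2).
h: a_k = 5, 16, 52, 584/3, 2308/3, 46088/15, 552968/45, 15482896/315, 61931524/315, 2229534728/2835, …
ICs: h(0) = 5, h′(0) = 16.

f: a_k = 3, 12, 48, 192, 768, 3072, 12288, 49152, 196608, 786432, …
g: a_k = 2, 4, 4, 8/3, 4/3, 8/15, 8/45, 16/315, 4/315, 8/2835, …
f+g: L₀ = lclm(L_f,L_g), ord ≤ 1+1.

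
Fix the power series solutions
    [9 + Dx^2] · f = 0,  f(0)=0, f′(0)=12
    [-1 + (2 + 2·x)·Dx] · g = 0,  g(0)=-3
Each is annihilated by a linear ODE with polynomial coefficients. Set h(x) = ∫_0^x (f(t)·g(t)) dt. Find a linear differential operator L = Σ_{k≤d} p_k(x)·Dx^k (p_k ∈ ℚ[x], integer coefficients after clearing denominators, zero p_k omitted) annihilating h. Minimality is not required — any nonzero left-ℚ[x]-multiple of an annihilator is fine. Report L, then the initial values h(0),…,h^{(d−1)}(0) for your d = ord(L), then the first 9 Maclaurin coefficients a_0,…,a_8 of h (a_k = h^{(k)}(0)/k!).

f: a_k = 0, 12, 0, -18, 0, 81/10, 0, -243/140, 0, …
g: a_k = -3, -3/2, 3/8, -3/16, 15/128, -21/256, 63/1024, -99/2048, 1287/32768, …
Product ⇒ symmetric product L₀, ord ≤ 2.
h=∫₀ˣh₀: take L = L₀·Dx.
L = (39 + 72·x + 36·x^2)·Dx + (-4 - 4·x)·Dx^2 + (4 + 8·x + 4·x^2)·Dx^3  (order 3).
h: a_k = 0, 0, -18, -6, 117/8, 99/20, -1581/320, -3123/2240, 61587/71680, …
ICs: h(0) = 0, h′(0) = 0, h′′(0) = -36.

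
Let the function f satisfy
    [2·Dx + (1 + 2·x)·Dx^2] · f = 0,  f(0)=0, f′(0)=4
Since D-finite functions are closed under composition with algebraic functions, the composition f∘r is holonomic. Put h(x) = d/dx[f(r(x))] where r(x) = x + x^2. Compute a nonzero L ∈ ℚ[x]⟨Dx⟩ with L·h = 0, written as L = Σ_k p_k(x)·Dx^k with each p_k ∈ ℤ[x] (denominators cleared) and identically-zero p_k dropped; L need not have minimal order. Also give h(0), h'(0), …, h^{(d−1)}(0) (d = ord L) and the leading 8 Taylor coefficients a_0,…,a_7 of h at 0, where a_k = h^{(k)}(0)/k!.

f: a_k = 0, 4, -4, 16/3, -8, 64/5, -64/3, 256/7, …
Substitute x→r, Dx→(1/r')Dx; clear ⇒ L₀.
h₀' ⇒ L via d/dx closure of L₀.
L = (4·x + 4·x^2) + (1 + 4·x + 6·x^2 + 4·x^3)·Dx  (order 1).
h: a_k = 4, 0, -8, 16, -16, 0, 32, -64, …
ICs: h(0) = 4.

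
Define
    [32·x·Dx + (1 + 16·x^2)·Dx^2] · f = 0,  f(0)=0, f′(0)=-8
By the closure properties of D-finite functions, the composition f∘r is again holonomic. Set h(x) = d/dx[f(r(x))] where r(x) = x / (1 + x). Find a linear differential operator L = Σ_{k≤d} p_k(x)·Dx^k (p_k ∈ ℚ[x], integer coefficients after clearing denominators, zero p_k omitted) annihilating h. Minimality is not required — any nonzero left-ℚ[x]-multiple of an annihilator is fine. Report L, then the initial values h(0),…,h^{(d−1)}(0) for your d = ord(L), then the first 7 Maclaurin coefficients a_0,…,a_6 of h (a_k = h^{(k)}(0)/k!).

L = (2 + 34·x) + (1 + 2·x + 17·x^2)·Dx  (order 1).
h: a_k = -8, 16, 104, -480, -808, 9776, -5816, …
ICs: h(0) = -8.

f: a_k = 0, -8, 0, 128/3, 0, -2048/5, 0, …
L₀ from L_f via x↦r, Dx↦r'^{-1}Dx.
h=h₀': d/dx-closure on L₀ ⇒ L.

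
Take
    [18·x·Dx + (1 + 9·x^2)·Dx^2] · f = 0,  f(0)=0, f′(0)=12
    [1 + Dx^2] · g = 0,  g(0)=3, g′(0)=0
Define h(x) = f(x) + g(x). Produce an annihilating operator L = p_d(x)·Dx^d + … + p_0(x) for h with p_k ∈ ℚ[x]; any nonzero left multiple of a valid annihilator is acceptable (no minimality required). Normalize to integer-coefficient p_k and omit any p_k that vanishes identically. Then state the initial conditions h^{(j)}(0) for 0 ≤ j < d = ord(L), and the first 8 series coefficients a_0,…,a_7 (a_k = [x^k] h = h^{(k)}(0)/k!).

L = (-1926·x + 17820·x^3 + 1458·x^5)·Dx + (-17 + 351·x^2 + 4617·x^4 + 729·x^6)·Dx^2 + (-1926·x + 17820·x^3 + 1458·x^5)·Dx^3 + (-17 + 351·x^2 + 4617·x^4 + 729·x^6)·Dx^4  (order 4).
h: a_k = 3, 12, -3/2, -36, 1/8, 972/5, -1/240, -8748/7, …
ICs: h(0) = 3, h′(0) = 12, h′′(0) = -3, h′′′(0) = -216.

f: a_k = 0, 12, 0, -36, 0, 972/5, 0, -8748/7, …
g: a_k = 3, 0, -3/2, 0, 1/8, 0, -1/240, 0, …
L₀ := lclm(L_f,L_g); ord L₀ ≤ 2+2.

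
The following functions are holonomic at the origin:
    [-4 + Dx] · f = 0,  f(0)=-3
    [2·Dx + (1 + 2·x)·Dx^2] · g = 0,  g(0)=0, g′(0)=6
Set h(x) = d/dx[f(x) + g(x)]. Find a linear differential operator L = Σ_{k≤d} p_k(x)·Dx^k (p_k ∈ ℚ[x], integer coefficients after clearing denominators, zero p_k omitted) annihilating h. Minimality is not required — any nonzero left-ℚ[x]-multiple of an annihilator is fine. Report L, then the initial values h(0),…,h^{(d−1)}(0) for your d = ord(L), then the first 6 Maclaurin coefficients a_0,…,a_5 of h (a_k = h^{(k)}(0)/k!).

L = (-32 - 32·x) + (-4 - 32·x - 32·x^2)·Dx + (3 + 10·x + 8·x^2)·Dx^2  (order 2).
h: a_k = -6, -60, -72, -176, -32, -1472/5, …
ICs: h(0) = -6, h′(0) = -60.

f: a_k = -3, -12, -24, -32, -32, -128/5, …
g: a_k = 0, 6, -6, 8, -12, 96/5, …
Sum ⇒ L₀ = lclm(L_f,L_g) in ℚ(x)⟨Dx⟩.
h=h₀': d/dx-closure on L₀ ⇒ L.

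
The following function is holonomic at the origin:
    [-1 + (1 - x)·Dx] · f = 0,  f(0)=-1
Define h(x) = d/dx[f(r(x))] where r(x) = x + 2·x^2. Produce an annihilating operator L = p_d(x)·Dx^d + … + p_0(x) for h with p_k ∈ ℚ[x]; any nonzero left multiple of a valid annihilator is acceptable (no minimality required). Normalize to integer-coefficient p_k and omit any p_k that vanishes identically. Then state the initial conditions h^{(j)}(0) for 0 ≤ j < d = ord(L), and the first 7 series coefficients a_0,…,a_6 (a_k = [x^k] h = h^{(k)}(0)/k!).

L = (6 + 12·x + 24·x^2) + (-1 - 3·x + 6·x^2 + 8·x^3)·Dx  (order 1).
h: a_k = -1, -6, -15, -44, -105, -258, -595, …
ICs: h(0) = -1.

f: a_k = -1, -1, -1, -1, -1, -1, -1, …
Substitute x→r, Dx→(1/r')Dx; clear ⇒ L₀.
h=h₀': d/dx-closure on L₀ ⇒ L.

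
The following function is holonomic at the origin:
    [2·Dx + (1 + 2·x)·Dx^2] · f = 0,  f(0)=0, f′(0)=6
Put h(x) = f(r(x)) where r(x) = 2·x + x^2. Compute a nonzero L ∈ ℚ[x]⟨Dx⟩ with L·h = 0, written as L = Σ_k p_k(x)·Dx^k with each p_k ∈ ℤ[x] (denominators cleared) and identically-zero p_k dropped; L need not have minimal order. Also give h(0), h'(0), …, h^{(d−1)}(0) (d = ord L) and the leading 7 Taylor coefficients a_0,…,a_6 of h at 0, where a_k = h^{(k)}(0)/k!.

f: a_k = 0, 6, -6, 8, -12, 96/5, -32, …
h₀=f(r): pull back L_f along r ⇒ L₀.
L = (3 + 4·x + 2·x^2)·Dx + (1 + 5·x + 6·x^2 + 2·x^3)·Dx^2  (order 2).
h: a_k = 0, 12, -18, 40, -102, 1392/5, -792, …
ICs: h(0) = 0, h′(0) = 12.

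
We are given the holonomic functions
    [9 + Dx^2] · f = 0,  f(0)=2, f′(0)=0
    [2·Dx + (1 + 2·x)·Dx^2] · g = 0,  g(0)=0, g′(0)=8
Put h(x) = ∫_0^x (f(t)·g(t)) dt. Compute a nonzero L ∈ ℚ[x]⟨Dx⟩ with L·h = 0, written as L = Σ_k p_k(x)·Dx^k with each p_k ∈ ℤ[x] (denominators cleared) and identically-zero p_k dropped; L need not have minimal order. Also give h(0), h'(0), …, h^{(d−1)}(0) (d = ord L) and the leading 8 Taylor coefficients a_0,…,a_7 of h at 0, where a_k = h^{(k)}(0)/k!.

f: a_k = 2, 0, -9, 0, 27/4, 0, -81/40, 0, …
g: a_k = 0, 8, -8, 32/3, -16, 128/5, -128/3, 512/7, …
L₀ := L_f ⊗_s L_g (sym. prod.), ord ≤ 4.
h=∫h₀ ⇒ L = L₀·Dx.
L = (63 + 1053·x + 3969·x^2 + 5832·x^3 + 2916·x^4)·Dx + (63 + 450·x + 972·x^2 + 648·x^3)·Dx^2 + (25 + 270·x + 918·x^2 + 1296·x^3 + 648·x^4)·Dx^3 + (7 + 50·x + 108·x^2 + 72·x^3)·Dx^4 + (2 + 17·x + 53·x^2 + 72·x^3 + 36·x^4)·Dx^5  (order 5).
h: a_k = 0, 0, 8, -16/3, -38/3, 8, 23/15, 2/3, …
ICs: h(0) = 0, h′(0) = 0, h′′(0) = 16, h′′′(0) = -32, h′′′′(0) = -304.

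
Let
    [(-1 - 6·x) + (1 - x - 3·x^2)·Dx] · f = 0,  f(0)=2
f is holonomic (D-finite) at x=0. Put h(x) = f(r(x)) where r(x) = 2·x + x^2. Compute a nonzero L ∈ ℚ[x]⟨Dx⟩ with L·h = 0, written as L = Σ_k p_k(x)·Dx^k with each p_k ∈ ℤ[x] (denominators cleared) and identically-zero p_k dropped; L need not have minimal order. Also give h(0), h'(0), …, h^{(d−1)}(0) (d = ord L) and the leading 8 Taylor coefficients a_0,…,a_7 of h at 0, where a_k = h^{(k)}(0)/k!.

f: a_k = 2, 2, 8, 14, 38, 80, 194, 434, …
Change of var in L_f (x↦r) gives L₀.
L = (2 + 26·x + 36·x^2 + 12·x^3) + (-1 + 2·x + 13·x^2 + 12·x^3 + 3·x^4)·Dx  (order 1).
h: a_k = 2, 4, 34, 144, 784, 3860, 19742, 99504, …
ICs: h(0) = 2.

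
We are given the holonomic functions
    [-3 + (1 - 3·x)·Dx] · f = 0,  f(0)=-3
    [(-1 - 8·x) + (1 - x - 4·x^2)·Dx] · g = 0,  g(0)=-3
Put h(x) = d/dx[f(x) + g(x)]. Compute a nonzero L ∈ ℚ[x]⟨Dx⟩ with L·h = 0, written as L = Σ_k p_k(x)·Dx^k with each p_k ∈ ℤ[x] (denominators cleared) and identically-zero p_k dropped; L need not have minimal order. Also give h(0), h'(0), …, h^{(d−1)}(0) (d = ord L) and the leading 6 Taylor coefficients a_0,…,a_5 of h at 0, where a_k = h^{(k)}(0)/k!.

L = (54 - 288·x + 1728·x^2 - 2304·x^3 + 1728·x^4) + (-42·x - 144·x^2 + 1248·x^3 - 2088·x^4 + 1728·x^5)·Dx + (-1 + 16·x - 71·x^2 + 96·x^3 + 72·x^4 - 312·x^5 + 288·x^6)·Dx^2  (order 2).
h: a_k = -12, -84, -324, -1320, -4620, -16380, …
ICs: h(0) = -12, h′(0) = -84.

f: a_k = -3, -9, -27, -81, -243, -729, …
g: a_k = -3, -3, -15, -27, -87, -195, …
f+g: L₀ = lclm(L_f,L_g), ord ≤ 1+1.
h=h₀': d/dx-closure on L₀ ⇒ L.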